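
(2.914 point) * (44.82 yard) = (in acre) 1.041e-05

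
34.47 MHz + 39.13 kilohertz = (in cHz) 3.451e+09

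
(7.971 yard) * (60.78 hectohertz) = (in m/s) 4.43e+04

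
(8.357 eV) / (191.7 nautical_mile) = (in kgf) 3.846e-25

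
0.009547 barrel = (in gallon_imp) 0.3339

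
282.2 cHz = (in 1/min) 169.3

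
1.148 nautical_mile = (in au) 1.421e-08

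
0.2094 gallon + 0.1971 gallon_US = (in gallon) 0.4065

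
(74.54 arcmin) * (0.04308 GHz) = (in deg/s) 5.352e+07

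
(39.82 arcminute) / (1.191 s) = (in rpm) 0.09287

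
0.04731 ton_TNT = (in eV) 1.235e+27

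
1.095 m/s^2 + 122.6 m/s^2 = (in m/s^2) 123.7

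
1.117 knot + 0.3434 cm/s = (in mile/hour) 1.293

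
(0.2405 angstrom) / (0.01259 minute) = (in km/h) 1.146e-10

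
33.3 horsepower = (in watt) 2.483e+04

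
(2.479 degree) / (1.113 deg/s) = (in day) 2.578e-05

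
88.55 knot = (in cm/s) 4555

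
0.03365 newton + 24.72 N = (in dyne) 2.475e+06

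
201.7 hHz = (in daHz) 2017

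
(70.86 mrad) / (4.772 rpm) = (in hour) 3.939e-05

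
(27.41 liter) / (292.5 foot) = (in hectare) 3.074e-08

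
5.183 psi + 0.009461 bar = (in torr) 275.1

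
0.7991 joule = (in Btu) 0.0007574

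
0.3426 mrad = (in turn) 5.453e-05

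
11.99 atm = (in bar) 12.15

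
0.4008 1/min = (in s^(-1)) 0.00668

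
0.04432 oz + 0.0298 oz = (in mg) 2101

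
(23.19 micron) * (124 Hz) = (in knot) 0.00559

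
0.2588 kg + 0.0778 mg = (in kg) 0.2588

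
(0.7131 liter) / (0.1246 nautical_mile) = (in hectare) 3.09e-10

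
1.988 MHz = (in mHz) 1.988e+09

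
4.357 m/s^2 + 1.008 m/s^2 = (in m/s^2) 5.365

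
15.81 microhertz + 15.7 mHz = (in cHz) 1.572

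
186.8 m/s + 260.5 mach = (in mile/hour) 1.988e+05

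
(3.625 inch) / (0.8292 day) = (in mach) 3.774e-09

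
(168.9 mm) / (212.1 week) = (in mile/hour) 2.945e-09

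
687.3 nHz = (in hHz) 6.873e-09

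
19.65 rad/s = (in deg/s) 1126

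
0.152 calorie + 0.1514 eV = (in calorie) 0.152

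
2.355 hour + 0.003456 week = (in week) 0.01747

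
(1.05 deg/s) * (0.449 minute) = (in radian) 0.4937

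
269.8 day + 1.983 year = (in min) 1.431e+06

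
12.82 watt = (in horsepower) 0.01719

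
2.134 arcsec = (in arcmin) 0.03557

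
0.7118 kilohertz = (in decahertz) 71.18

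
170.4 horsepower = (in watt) 1.271e+05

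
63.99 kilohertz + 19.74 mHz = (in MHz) 0.06399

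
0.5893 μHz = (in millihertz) 0.0005893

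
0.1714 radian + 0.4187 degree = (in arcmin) 614.4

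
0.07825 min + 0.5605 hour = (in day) 0.02341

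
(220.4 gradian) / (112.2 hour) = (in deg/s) 0.0004911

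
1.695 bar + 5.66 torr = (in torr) 1277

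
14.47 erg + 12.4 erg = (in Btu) 2.547e-09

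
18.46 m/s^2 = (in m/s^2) 18.46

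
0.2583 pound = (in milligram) 1.172e+05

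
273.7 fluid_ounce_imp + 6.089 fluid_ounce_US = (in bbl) 0.05005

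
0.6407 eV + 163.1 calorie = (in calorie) 163.1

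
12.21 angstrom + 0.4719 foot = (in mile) 8.938e-05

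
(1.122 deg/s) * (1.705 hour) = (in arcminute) 4.132e+05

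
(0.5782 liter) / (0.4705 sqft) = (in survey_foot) 0.0434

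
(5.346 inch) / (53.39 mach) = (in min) 1.245e-07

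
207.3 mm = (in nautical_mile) 0.0001119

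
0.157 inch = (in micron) 3988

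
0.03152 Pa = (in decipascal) 0.3152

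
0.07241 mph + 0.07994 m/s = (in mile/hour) 0.2512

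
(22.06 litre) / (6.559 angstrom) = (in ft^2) 3.62e+08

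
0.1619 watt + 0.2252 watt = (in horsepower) 0.0005191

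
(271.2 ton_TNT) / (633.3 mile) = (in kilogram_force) 1.135e+05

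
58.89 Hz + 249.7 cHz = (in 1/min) 3683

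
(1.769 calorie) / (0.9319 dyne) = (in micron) 7.942e+11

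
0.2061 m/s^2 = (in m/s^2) 0.2061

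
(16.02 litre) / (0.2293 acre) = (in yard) 1.888e-05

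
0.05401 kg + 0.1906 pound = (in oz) 4.955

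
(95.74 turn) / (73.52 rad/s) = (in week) 1.353e-05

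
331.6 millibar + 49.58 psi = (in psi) 54.39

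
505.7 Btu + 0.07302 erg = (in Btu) 505.7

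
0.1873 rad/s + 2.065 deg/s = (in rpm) 2.133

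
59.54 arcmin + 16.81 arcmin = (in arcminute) 76.35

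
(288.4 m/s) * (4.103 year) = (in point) 1.058e+14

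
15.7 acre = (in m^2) 6.354e+04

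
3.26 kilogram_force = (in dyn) 3.197e+06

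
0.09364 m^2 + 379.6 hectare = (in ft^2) 4.086e+07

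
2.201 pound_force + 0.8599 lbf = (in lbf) 3.061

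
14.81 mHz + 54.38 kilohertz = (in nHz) 5.438e+13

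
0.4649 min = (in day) 0.0003228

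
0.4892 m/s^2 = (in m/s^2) 0.4892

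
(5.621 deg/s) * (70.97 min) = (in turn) 66.49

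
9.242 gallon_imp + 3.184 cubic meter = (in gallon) 852.2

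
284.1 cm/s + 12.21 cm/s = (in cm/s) 296.3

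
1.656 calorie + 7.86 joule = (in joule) 14.79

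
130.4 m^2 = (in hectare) 0.01304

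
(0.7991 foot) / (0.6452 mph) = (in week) 1.396e-06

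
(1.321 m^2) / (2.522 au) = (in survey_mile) 2.176e-15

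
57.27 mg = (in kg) 5.727e-05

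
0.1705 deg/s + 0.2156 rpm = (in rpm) 0.244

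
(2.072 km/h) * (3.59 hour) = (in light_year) 7.862e-13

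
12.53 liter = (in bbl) 0.07881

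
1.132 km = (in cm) 1.132e+05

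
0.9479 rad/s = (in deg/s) 54.31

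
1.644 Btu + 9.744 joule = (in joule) 1744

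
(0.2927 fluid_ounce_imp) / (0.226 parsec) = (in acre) 2.947e-25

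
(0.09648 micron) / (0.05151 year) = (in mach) 1.744e-16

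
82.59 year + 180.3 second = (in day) 3.015e+04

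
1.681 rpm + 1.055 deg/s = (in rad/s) 0.1944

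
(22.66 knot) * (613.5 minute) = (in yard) 4.693e+05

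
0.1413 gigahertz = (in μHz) 1.413e+14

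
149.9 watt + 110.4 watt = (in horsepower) 0.3491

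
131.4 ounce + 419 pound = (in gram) 1.938e+05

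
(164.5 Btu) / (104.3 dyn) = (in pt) 4.717e+11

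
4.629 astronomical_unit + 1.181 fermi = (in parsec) 2.244e-05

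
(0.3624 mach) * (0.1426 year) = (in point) 1.573e+12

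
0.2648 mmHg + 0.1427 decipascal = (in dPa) 353.2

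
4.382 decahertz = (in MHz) 4.382e-05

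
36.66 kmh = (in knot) 19.79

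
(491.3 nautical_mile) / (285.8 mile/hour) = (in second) 7122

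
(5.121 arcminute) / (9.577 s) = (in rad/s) 0.0001555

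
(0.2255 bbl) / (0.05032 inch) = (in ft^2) 301.9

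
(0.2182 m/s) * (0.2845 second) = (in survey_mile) 3.857e-05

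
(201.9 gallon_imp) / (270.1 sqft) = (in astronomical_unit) 2.445e-13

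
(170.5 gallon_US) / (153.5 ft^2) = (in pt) 128.3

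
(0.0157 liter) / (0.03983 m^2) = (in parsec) 1.277e-20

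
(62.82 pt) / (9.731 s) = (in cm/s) 0.2277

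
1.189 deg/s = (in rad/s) 0.02075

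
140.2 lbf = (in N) 623.6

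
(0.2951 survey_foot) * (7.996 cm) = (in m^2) 0.007192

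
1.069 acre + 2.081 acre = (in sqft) 1.372e+05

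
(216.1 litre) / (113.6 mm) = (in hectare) 0.0001902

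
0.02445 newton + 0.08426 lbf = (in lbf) 0.08976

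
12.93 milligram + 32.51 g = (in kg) 0.03252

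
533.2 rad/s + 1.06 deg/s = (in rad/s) 533.2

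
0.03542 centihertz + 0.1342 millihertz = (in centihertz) 0.04884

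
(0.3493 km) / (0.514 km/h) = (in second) 2446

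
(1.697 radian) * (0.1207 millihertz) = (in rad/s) 0.0002048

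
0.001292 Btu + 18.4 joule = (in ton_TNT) 4.724e-09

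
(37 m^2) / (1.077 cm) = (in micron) 3.435e+09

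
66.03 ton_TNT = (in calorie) 6.603e+10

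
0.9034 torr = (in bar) 0.001204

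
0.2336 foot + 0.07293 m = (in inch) 5.674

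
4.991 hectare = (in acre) 12.33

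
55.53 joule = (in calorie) 13.27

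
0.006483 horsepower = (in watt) 4.834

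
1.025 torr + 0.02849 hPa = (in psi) 0.02023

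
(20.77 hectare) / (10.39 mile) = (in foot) 40.75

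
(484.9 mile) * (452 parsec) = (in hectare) 1.088e+21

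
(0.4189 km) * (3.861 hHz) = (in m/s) 1.617e+05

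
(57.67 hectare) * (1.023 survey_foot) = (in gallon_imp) 3.956e+07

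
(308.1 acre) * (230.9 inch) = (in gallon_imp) 1.609e+09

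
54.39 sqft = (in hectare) 0.0005053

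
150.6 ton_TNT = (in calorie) 1.506e+11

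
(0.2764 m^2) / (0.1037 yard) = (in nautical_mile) 0.001574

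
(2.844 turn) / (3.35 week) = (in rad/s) 8.82e-06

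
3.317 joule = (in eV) 2.07e+19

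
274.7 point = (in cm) 9.691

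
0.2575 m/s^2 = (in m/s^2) 0.2575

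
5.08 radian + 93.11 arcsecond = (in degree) 291.1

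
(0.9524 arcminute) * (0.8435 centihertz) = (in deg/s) 0.0001339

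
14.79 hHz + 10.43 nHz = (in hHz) 14.79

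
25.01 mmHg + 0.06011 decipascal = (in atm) 0.03291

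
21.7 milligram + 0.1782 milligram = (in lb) 4.823e-05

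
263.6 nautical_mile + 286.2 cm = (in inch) 1.922e+07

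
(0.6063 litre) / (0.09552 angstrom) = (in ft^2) 6.832e+08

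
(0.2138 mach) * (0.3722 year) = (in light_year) 9.032e-08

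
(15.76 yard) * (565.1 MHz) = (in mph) 1.822e+10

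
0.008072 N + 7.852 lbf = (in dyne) 3.494e+06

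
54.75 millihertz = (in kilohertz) 5.475e-05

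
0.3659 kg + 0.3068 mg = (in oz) 12.91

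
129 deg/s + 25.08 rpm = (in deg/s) 279.5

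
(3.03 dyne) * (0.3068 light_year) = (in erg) 8.795e+17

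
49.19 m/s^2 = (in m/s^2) 49.19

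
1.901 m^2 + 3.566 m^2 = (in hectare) 0.0005467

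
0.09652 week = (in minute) 972.9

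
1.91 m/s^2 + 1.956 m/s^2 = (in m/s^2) 3.866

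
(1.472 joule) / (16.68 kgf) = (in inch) 0.3543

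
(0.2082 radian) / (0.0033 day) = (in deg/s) 0.04184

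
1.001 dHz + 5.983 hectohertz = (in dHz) 5984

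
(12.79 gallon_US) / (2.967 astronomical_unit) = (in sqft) 1.174e-12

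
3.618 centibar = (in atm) 0.03571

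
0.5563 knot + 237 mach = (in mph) 1.805e+05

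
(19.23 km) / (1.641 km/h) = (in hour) 11.72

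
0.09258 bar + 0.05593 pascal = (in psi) 1.343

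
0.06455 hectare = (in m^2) 645.5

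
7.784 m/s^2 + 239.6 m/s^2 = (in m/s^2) 247.4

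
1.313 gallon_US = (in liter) 4.97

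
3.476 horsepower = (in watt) 2592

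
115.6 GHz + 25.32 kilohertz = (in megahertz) 1.156e+05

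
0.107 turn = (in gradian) 42.8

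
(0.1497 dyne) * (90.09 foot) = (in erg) 411.1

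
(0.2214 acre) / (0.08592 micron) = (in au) 0.06971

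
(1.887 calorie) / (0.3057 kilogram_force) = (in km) 0.002634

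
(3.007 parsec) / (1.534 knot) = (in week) 1.944e+11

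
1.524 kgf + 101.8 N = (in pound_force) 26.25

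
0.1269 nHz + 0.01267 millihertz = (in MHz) 1.267e-11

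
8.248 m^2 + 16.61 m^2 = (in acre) 0.006143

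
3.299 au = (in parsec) 1.599e-05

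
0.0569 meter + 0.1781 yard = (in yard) 0.2403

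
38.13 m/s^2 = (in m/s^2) 38.13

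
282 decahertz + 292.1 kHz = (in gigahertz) 0.0002949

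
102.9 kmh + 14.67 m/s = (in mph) 96.75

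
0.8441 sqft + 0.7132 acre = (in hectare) 0.2886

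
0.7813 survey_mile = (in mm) 1.257e+06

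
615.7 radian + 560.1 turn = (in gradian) 2.632e+05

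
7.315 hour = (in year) 0.000835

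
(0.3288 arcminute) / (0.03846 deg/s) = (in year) 4.518e-09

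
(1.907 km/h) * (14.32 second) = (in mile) 0.004713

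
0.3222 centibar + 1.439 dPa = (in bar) 0.003223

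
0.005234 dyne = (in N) 5.234e-08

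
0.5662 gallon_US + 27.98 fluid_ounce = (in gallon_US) 0.7848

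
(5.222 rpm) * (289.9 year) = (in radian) 4.999e+09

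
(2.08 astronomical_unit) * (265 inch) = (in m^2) 2.094e+12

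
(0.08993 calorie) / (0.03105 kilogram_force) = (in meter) 1.236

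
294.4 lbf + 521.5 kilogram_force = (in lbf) 1444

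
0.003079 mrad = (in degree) 0.0001764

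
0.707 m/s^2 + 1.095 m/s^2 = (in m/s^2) 1.802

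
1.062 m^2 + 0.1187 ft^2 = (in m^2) 1.073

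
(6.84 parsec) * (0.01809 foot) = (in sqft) 1.253e+16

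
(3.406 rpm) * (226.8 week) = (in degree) 2.803e+09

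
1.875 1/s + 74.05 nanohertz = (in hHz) 0.01875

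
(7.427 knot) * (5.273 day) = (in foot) 5.711e+06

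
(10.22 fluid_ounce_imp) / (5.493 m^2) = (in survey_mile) 3.285e-08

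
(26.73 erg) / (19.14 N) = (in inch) 5.498e-06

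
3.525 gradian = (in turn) 0.008813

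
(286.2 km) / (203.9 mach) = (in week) 6.816e-06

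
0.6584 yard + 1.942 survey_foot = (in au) 7.981e-12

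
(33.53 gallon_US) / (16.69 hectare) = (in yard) 8.317e-07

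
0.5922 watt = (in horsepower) 0.0007942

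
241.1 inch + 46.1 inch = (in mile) 0.004533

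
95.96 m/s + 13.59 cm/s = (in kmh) 345.9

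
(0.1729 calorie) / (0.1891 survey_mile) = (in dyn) 237.7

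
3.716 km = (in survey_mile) 2.309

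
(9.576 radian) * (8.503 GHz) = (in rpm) 7.775e+11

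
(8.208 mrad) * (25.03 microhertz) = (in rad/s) 2.054e-07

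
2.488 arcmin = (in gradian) 0.04607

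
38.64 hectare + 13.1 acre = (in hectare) 43.94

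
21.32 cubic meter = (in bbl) 134.1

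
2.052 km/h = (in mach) 0.001674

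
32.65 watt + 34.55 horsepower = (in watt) 2.58e+04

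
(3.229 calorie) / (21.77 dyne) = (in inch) 2.443e+06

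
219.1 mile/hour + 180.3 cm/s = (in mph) 223.1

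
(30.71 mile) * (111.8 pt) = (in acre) 0.4817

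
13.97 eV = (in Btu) 2.121e-21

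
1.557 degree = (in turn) 0.004325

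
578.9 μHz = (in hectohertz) 5.789e-06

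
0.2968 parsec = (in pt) 2.596e+19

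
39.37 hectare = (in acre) 97.29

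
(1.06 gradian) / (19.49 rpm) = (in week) 1.349e-08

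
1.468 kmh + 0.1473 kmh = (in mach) 0.001318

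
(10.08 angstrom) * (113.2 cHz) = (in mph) 2.552e-09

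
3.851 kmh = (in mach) 0.003142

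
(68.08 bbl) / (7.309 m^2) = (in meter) 1.481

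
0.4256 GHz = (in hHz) 4.256e+06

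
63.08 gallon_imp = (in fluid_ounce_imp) 1.009e+04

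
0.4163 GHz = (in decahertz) 4.163e+07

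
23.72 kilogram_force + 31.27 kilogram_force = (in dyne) 5.393e+07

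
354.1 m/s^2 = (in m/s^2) 354.1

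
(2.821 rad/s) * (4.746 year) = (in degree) 2.419e+10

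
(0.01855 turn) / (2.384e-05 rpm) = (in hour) 12.97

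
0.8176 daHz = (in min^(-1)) 490.6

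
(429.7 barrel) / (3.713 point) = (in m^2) 5.216e+04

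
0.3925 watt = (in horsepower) 0.0005264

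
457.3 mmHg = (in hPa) 609.7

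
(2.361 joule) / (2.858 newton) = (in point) 2342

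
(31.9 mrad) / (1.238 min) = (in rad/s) 0.0004295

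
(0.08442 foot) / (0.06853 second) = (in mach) 0.001103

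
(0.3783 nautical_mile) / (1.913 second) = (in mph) 819.2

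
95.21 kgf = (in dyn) 9.337e+07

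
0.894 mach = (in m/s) 304.4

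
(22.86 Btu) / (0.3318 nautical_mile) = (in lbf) 8.824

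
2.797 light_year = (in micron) 2.646e+22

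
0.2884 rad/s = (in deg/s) 16.52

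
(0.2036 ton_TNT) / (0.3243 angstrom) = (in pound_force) 5.905e+18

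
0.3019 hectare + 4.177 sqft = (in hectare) 0.3019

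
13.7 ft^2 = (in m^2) 1.273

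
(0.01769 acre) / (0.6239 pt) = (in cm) 3.253e+07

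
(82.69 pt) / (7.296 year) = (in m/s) 1.268e-10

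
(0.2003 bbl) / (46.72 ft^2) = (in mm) 7.337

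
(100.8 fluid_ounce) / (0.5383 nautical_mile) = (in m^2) 2.99e-06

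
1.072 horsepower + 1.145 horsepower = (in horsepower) 2.217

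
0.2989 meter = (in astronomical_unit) 1.998e-12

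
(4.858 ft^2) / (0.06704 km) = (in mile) 4.183e-06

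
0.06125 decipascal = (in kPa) 6.125e-06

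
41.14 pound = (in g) 1.866e+04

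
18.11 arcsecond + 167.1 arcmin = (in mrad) 48.7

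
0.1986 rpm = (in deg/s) 1.192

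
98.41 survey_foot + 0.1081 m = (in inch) 1185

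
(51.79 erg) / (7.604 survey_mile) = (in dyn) 4.232e-05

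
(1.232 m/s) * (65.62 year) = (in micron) 2.549e+15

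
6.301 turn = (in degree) 2268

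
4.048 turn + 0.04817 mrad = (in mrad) 2.543e+04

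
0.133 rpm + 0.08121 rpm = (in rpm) 0.2142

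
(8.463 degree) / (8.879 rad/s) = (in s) 0.01664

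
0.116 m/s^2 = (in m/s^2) 0.116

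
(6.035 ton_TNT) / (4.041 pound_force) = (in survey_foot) 4.609e+09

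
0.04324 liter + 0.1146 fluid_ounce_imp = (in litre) 0.0465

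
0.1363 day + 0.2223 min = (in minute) 196.5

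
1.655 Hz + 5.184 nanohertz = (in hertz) 1.655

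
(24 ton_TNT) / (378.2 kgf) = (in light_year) 2.862e-09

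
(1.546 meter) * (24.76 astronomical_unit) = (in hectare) 5.726e+08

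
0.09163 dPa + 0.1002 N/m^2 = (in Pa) 0.1094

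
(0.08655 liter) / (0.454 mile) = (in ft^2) 1.275e-06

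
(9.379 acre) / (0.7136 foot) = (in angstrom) 1.745e+15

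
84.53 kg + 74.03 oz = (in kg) 86.63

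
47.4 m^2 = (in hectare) 0.00474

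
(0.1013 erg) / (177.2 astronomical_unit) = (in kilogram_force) 3.897e-23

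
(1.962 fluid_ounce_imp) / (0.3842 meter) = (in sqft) 0.001562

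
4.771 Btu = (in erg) 5.034e+10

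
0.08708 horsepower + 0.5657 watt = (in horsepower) 0.08784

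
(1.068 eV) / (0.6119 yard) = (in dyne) 3.058e-14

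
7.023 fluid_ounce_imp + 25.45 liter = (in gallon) 6.776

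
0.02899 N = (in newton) 0.02899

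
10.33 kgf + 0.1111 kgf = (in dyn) 1.024e+07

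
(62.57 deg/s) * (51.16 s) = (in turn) 8.892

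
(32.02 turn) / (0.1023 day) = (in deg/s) 1.304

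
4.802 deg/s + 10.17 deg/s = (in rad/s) 0.2613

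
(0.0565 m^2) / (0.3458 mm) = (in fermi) 1.634e+17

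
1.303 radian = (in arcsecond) 2.688e+05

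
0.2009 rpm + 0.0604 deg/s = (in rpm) 0.211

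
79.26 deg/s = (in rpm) 13.21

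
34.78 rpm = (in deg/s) 208.7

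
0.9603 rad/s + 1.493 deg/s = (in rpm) 9.419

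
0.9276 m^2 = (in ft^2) 9.985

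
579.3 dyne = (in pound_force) 0.001302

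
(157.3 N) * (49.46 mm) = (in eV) 4.856e+19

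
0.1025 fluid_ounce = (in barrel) 1.907e-05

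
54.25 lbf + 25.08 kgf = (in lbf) 109.5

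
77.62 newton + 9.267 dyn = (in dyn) 7.762e+06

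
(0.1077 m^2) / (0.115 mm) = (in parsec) 3.035e-14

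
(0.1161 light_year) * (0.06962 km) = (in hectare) 7.647e+12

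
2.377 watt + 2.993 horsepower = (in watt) 2234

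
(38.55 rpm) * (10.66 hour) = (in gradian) 9.863e+06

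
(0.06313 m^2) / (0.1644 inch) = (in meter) 15.12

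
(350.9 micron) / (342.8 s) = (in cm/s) 0.0001024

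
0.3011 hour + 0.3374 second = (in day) 0.01255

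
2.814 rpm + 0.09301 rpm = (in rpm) 2.907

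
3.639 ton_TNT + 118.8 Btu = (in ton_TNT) 3.639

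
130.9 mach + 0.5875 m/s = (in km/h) 1.605e+05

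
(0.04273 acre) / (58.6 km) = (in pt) 8.365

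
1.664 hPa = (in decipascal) 1664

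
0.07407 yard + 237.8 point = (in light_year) 1.603e-17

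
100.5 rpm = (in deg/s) 603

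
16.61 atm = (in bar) 16.83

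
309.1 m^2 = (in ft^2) 3327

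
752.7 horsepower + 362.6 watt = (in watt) 5.617e+05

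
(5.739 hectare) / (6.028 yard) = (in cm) 1.041e+06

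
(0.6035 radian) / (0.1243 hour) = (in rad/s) 0.001349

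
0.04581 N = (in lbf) 0.0103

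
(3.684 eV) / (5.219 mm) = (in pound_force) 2.542e-17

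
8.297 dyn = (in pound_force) 1.865e-05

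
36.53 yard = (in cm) 3340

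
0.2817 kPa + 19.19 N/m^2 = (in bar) 0.003009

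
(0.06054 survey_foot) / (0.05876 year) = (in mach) 2.925e-11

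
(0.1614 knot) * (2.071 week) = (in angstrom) 1.04e+15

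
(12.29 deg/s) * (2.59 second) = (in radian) 0.5556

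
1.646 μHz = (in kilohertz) 1.646e-09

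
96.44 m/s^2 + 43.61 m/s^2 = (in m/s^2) 140.1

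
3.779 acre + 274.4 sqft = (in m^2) 1.532e+04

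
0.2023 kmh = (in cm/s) 5.619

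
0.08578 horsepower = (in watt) 63.97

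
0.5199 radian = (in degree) 29.79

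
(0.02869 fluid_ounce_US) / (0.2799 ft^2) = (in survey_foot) 0.000107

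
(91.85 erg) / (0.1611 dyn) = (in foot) 18.71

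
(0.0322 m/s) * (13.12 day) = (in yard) 3.992e+04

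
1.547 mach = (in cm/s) 5.268e+04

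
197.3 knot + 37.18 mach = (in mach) 37.48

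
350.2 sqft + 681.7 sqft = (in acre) 0.02369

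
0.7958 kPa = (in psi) 0.1154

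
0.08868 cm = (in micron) 886.8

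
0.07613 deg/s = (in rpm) 0.01269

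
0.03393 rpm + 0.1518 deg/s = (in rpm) 0.05923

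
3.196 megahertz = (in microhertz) 3.196e+12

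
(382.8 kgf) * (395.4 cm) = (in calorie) 3548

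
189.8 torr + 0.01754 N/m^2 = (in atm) 0.2497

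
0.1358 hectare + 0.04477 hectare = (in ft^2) 1.944e+04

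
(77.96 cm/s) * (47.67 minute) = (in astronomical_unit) 1.491e-08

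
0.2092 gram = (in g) 0.2092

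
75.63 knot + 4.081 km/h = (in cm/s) 4004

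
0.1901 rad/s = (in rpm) 1.815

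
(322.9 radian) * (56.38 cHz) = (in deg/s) 1.043e+04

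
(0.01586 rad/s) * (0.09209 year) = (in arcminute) 1.583e+08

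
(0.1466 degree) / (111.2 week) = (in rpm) 3.633e-10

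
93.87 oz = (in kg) 2.661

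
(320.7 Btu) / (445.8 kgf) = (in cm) 7740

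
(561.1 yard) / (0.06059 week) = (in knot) 0.02722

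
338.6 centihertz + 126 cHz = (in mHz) 4646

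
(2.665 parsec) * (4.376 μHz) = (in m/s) 3.599e+11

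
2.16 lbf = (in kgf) 0.9798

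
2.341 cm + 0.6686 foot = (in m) 0.2272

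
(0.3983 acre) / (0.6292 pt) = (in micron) 7.262e+12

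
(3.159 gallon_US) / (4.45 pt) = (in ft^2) 81.99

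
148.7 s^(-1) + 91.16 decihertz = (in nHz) 1.578e+11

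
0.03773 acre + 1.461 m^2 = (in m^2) 154.1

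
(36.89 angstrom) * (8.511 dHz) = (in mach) 9.221e-12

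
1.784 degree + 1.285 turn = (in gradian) 516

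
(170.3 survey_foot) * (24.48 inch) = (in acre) 0.007975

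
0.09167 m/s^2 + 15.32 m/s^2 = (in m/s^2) 15.41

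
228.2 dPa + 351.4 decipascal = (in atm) 0.000572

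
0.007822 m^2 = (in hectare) 7.822e-07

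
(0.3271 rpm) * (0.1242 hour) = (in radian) 15.32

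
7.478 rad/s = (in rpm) 71.41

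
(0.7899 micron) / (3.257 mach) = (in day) 8.244e-15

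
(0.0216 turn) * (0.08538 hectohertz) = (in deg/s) 66.39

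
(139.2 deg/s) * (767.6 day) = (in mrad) 1.611e+11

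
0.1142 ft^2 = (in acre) 2.622e-06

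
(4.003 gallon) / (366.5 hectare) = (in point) 1.172e-05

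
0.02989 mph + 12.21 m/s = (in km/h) 44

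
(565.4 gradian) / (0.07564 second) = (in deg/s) 6727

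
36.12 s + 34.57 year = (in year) 34.57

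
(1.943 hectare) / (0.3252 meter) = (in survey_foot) 1.96e+05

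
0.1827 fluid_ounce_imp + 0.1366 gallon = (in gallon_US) 0.138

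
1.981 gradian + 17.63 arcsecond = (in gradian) 1.986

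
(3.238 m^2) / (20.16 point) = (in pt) 1.291e+06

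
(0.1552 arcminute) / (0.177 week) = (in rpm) 4.027e-09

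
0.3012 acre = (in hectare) 0.1219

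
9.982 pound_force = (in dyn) 4.44e+06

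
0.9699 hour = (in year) 0.0001107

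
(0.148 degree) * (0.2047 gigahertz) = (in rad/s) 5.288e+05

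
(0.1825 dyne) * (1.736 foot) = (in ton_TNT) 2.308e-16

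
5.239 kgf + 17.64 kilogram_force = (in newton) 224.4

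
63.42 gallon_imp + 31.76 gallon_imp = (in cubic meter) 0.4327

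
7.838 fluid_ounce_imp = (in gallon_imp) 0.04899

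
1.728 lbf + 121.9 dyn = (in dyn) 7.688e+05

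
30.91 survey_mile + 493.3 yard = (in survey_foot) 1.647e+05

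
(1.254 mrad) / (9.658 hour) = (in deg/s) 2.066e-06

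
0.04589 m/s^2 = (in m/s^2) 0.04589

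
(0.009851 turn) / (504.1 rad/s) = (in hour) 3.411e-08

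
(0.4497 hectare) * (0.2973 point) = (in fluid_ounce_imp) 1.66e+04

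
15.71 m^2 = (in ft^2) 169.1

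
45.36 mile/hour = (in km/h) 73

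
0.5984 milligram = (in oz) 2.111e-05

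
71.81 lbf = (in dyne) 3.194e+07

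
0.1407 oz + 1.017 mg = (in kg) 0.00399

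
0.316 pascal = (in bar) 3.16e-06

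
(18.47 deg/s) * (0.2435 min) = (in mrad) 4710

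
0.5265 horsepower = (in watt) 392.6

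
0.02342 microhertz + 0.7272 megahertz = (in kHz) 727.2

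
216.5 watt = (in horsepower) 0.2903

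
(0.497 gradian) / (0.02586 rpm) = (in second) 2.883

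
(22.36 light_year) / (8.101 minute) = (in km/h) 1.567e+15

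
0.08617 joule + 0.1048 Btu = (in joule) 110.7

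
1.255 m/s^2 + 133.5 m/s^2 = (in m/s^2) 134.8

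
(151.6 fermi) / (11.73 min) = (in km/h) 7.754e-16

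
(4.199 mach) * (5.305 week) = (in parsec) 1.487e-07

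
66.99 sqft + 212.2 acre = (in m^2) 8.587e+05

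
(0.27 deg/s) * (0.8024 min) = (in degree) 13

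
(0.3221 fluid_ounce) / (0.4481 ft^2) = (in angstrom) 2.288e+06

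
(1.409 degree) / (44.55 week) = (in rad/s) 9.127e-10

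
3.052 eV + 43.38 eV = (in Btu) 7.051e-21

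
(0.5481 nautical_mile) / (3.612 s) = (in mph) 628.6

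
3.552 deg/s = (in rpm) 0.592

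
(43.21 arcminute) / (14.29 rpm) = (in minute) 0.00014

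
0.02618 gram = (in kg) 2.618e-05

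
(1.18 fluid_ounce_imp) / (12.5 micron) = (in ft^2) 28.87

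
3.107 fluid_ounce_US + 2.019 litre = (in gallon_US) 0.5576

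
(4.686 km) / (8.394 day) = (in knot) 0.01256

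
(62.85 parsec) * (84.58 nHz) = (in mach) 4.817e+08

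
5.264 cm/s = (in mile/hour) 0.1178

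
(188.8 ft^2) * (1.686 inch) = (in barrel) 4.725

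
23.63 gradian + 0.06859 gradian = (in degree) 21.33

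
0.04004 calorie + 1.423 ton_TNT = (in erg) 5.954e+16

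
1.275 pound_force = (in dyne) 5.671e+05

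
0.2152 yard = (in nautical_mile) 0.0001063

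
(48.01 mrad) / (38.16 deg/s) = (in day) 8.343e-07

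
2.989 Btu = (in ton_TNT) 7.537e-07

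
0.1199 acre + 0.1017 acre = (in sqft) 9653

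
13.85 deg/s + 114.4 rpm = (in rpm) 116.7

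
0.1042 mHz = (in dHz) 0.001042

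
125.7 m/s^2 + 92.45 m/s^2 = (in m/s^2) 218.2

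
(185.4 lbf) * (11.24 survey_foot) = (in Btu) 2.678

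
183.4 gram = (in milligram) 1.834e+05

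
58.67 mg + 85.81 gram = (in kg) 0.08587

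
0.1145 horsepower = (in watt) 85.38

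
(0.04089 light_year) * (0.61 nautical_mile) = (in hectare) 4.37e+13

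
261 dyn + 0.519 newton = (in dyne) 5.216e+04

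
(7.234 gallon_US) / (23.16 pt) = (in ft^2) 36.08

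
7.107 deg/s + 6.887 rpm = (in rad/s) 0.8452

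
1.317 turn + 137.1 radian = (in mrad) 1.454e+05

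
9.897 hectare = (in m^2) 9.897e+04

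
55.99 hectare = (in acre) 138.4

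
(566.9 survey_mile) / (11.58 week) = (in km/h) 0.469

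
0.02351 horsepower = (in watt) 17.53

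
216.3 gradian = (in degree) 194.7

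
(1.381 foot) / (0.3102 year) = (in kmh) 1.549e-07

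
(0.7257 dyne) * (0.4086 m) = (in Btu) 2.81e-09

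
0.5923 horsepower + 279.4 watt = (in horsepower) 0.967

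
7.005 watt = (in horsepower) 0.009394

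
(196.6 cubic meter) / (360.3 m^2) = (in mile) 0.0003391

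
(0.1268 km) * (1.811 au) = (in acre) 8.489e+09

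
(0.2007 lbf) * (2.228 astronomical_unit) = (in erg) 2.976e+18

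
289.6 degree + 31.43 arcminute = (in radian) 5.064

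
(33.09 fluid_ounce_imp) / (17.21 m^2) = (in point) 0.1549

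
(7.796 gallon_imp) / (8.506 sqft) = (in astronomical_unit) 2.998e-13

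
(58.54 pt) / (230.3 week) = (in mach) 4.354e-13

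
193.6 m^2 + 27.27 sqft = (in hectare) 0.01961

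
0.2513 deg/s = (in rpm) 0.04188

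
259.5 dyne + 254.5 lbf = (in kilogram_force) 115.4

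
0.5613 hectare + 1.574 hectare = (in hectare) 2.135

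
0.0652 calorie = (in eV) 1.703e+18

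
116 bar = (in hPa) 1.16e+05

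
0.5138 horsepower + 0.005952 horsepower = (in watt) 387.6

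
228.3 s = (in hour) 0.06342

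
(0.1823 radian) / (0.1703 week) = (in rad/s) 1.77e-06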